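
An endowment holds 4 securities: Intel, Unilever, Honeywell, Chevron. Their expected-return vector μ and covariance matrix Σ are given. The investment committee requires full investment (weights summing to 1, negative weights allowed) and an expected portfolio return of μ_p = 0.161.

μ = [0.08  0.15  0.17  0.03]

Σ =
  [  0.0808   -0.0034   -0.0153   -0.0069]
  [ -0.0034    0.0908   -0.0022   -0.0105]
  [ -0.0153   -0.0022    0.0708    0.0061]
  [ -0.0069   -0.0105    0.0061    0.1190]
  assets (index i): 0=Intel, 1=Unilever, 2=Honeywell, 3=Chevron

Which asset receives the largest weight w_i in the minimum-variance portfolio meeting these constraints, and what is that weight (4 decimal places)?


Honeywell (0.5815)

p=Σ⁻¹μ = [1.6238  1.8222  2.7772  0.3647]
q=Σ⁻¹𝟙 = [17.0487  13.1904  17.3857  9.6646]
a=μᵀp=0.886313  b=𝟙ᵀp=6.587974  c=𝟙ᵀq=57.289436  D=ac−b²=7.374968
λ₁=(c·0.161−b)/D = (57.289436·0.161−6.587974)/7.374968 = 0.357374
λ₂=(a−b·0.161)/D = (0.886313−6.587974·0.161)/7.374968 = -0.023641
w* = 0.357374·p + -0.023641·q:
  w_0 = 0.357374·1.6238 + -0.023641·17.0487 = 0.1773  (Intel)
  w_1 = 0.357374·1.8222 + -0.023641·13.1904 = 0.3394  (Unilever)
  w_2 = 0.357374·2.7772 + -0.023641·17.3857 = 0.5815  (Honeywell)
  w_3 = 0.357374·0.3647 + -0.023641·9.6646 = -0.0982  (Chevron)
Σw_i=1.0000  μᵀw=0.1610
σ²=wᵀΣw=λ₁·μ_p+λ₂ = 0.357374·0.161 + -0.023641 = 0.033896 ≈ 0.0339


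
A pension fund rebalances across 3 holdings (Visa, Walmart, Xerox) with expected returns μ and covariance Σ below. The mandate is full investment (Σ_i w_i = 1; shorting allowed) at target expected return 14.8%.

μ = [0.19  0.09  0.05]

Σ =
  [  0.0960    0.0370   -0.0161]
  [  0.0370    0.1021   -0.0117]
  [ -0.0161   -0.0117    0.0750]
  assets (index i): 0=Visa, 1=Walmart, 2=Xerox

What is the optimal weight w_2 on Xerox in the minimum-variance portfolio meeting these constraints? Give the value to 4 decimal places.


0.2820

x=Σ⁻¹μ = [2.0710  0.2630  1.1523]
y=Σ⁻¹𝟙 = [10.1271  8.0452  16.7623]
a=μᵀx=0.474783  b=𝟙ᵀx=3.486333  c=𝟙ᵀy=34.934645  D=ac−b²=4.431871
λ₁=(c·0.148−b)/D = (34.934645·0.148−3.486333)/4.431871 = 0.379974
λ₂=(a−b·0.148)/D = (0.474783−3.486333·0.148)/4.431871 = -0.009295
w* = 0.379974·x + -0.009295·y:
  w_0 = 0.379974·2.0710 + -0.009295·10.1271 = 0.6928  (Visa)
  w_1 = 0.379974·0.2630 + -0.009295·8.0452 = 0.0252  (Walmart)
  w_2 = 0.379974·1.1523 + -0.009295·16.7623 = 0.2820  (Xerox)
Σw_i=1.0000  μᵀw=0.1480
σ²=wᵀΣw=λ₁·μ_p+λ₂ = 0.379974·0.148 + -0.009295 = 0.046941 ≈ 0.0469


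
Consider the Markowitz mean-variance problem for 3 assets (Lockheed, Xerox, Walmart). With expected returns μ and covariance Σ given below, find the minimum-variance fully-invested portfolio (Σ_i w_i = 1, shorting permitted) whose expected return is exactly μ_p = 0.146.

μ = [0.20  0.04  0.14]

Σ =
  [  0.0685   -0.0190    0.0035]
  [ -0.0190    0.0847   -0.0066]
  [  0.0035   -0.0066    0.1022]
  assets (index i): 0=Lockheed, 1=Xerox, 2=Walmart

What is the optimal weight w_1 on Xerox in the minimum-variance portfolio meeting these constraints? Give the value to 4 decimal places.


0.2519

g=Σ⁻¹μ = [3.2109  1.2972  1.3437]
h=Σ⁻¹𝟙 = [18.7376  16.8066  10.2284]
a=μᵀg=0.882177  b=𝟙ᵀg=5.851764  c=𝟙ᵀh=45.772650  D=ac−b²=6.136423
λ₁=(c·0.146−b)/D = (45.772650·0.146−5.851764)/6.136423 = 0.135428
λ₂=(a−b·0.146)/D = (0.882177−5.851764·0.146)/6.136423 = 0.004533
w* = 0.135428·g + 0.004533·h:
  w_0 = 0.135428·3.2109 + 0.004533·18.7376 = 0.5198  (Lockheed)
  w_1 = 0.135428·1.2972 + 0.004533·16.8066 = 0.2519  (Xerox)
  w_2 = 0.135428·1.3437 + 0.004533·10.2284 = 0.2283  (Walmart)
Σw_i=1.0000  μᵀw=0.1460
σ²=wᵀΣw=λ₁·μ_p+λ₂ = 0.135428·0.146 + 0.004533 = 0.024306 ≈ 0.0243


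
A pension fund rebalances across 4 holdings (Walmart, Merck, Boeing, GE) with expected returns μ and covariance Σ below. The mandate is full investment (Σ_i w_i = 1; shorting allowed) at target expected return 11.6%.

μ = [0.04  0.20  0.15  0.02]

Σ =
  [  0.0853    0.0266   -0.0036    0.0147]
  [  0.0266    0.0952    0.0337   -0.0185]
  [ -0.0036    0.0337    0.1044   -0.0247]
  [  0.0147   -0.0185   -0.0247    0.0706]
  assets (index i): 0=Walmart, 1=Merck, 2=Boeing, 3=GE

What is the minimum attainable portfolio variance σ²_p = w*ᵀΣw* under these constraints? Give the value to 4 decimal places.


p=Σ⁻¹μ = [-0.3512  2.0717  1.0561  1.2688]
q=Σ⁻¹𝟙 = [6.3240  8.3333  11.6251  19.0984]
a=μᵀp=0.584078  b=𝟙ᵀp=4.045365  c=𝟙ᵀq=45.380832  D=ac−b²=10.140973
λ₁=(c·0.116−b)/D = (45.380832·0.116−4.045365)/10.140973 = 0.120187
λ₂=(a−b·0.116)/D = (0.584078−4.045365·0.116)/10.140973 = 0.011322
w* = 0.120187·p + 0.011322·q:
  w_0 = 0.120187·-0.3512 + 0.011322·6.3240 = 0.0294  (Walmart)
  w_1 = 0.120187·2.0717 + 0.011322·8.3333 = 0.3433  (Merck)
  w_2 = 0.120187·1.0561 + 0.011322·11.6251 = 0.2586  (Boeing)
  w_3 = 0.120187·1.2688 + 0.011322·19.0984 = 0.3687  (GE)
Σw_i=1.0000  μᵀw=0.1160
σ²=wᵀΣw=λ₁·μ_p+λ₂ = 0.120187·0.116 + 0.011322 = 0.025264 ≈ 0.0253

0.0253


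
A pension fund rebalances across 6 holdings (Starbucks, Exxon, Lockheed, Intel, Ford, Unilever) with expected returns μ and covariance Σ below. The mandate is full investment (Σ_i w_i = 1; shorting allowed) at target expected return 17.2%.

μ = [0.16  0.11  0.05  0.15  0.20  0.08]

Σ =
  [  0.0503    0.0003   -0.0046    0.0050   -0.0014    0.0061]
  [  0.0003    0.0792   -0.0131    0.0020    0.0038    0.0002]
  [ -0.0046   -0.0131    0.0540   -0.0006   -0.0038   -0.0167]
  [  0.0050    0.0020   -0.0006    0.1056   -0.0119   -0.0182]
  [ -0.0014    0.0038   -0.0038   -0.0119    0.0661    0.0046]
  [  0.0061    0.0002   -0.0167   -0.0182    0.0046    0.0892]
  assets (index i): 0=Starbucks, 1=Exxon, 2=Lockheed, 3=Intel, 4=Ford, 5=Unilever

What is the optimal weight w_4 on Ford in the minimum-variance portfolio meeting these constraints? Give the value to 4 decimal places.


g=Σ⁻¹μ = [3.1264  1.5328  2.2249  1.8608  3.3761  1.3017]
h=Σ⁻¹𝟙 = [19.6559  16.4482  30.9663  13.3921  17.5759  17.4533]
a=μᵀg=1.838569  b=𝟙ᵀg=13.422829  c=𝟙ᵀh=115.491793  D=ac−b²=32.167244
λ₁=(c·0.172−b)/D = (115.491793·0.172−13.422829)/32.167244 = 0.200258
λ₂=(a−b·0.172)/D = (1.838569−13.422829·0.172)/32.167244 = -0.014616
w* = 0.200258·g + -0.014616·h:
  w_0 = 0.200258·3.1264 + -0.014616·19.6559 = 0.3388  (Starbucks)
  w_1 = 0.200258·1.5328 + -0.014616·16.4482 = 0.0665  (Exxon)
  w_2 = 0.200258·2.2249 + -0.014616·30.9663 = -0.0070  (Lockheed)
  w_3 = 0.200258·1.8608 + -0.014616·13.3921 = 0.1769  (Intel)
  w_4 = 0.200258·3.3761 + -0.014616·17.5759 = 0.4192  (Ford)
  w_5 = 0.200258·1.3017 + -0.014616·17.4533 = 0.0056  (Unilever)
Σw_i=1.0000  μᵀw=0.1720
σ²=wᵀΣw=λ₁·μ_p+λ₂ = 0.200258·0.172 + -0.014616 = 0.019828 ≈ 0.0198

0.4192


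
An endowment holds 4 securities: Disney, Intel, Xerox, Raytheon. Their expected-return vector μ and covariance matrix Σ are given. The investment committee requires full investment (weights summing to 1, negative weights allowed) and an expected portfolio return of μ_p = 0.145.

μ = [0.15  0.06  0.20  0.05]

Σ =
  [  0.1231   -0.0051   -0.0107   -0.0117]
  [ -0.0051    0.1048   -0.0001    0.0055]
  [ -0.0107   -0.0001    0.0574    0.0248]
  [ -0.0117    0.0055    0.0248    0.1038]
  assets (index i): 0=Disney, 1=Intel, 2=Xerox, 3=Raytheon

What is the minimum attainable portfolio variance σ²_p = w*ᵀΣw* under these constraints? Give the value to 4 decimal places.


p=Σ⁻¹μ = [1.5564  0.6684  3.9107  -0.3126]
q=Σ⁻¹𝟙 = [10.5779  9.7407  16.6774  6.3255]
a=μᵀp=1.040074  b=𝟙ᵀp=5.822882  c=𝟙ᵀq=43.321485  D=ac−b²=11.151607
λ₁=(c·0.145−b)/D = (43.321485·0.145−5.822882)/11.151607 = 0.041136
λ₂=(a−b·0.145)/D = (1.040074−5.822882·0.145)/11.151607 = 0.017554
w* = 0.041136·p + 0.017554·q:
  w_0 = 0.041136·1.5564 + 0.017554·10.5779 = 0.2497  (Disney)
  w_1 = 0.041136·0.6684 + 0.017554·9.7407 = 0.1985  (Intel)
  w_2 = 0.041136·3.9107 + 0.017554·16.6774 = 0.4536  (Xerox)
  w_3 = 0.041136·-0.3126 + 0.017554·6.3255 = 0.0982  (Raytheon)
Σw_i=1.0000  μᵀw=0.1450
σ²=wᵀΣw=λ₁·μ_p+λ₂ = 0.041136·0.145 + 0.017554 = 0.023519 ≈ 0.0235

0.0235


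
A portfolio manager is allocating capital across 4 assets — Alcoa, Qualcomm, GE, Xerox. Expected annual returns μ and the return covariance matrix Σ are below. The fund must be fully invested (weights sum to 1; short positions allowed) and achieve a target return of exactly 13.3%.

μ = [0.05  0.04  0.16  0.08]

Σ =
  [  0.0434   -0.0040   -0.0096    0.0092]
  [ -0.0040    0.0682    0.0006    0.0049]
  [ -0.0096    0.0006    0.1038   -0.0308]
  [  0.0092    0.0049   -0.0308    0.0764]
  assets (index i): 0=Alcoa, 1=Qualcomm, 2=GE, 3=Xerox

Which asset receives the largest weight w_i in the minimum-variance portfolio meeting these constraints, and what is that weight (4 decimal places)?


GE (0.6260)

x=Σ⁻¹μ = [1.3137  0.5200  2.1738  1.7319]
y=Σ⁻¹𝟙 = [24.7097  14.8295  16.5295  15.8261]
a=μᵀx=0.572852  b=𝟙ᵀx=5.739469  c=𝟙ᵀy=71.894788  D=ac−b²=8.243591
λ₁=(c·0.133−b)/D = (71.894788·0.133−5.739469)/8.243591 = 0.463698
λ₂=(a−b·0.133)/D = (0.572852−5.739469·0.133)/8.243591 = -0.023109
w* = 0.463698·x + -0.023109·y:
  w_0 = 0.463698·1.3137 + -0.023109·24.7097 = 0.0382  (Alcoa)
  w_1 = 0.463698·0.5200 + -0.023109·14.8295 = -0.1016  (Qualcomm)
  w_2 = 0.463698·2.1738 + -0.023109·16.5295 = 0.6260  (GE)
  w_3 = 0.463698·1.7319 + -0.023109·15.8261 = 0.4374  (Xerox)
Σw_i=1.0000  μᵀw=0.1330
σ²=wᵀΣw=λ₁·μ_p+λ₂ = 0.463698·0.133 + -0.023109 = 0.038563 ≈ 0.0386


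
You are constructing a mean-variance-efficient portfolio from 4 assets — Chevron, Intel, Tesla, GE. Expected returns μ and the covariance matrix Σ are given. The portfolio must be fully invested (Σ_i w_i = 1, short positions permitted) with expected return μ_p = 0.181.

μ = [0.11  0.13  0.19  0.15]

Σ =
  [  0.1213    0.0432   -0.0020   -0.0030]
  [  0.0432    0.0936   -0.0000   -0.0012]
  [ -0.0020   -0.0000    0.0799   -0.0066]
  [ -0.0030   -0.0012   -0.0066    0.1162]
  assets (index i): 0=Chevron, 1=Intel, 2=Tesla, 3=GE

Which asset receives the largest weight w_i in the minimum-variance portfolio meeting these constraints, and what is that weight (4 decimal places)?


Tesla (0.7329)

x=Σ⁻¹μ = [0.5781  1.1408  2.5131  1.4603]
y=Σ⁻¹𝟙 = [5.8095  8.1256  13.4544  9.6039]
a=μᵀx=0.908427  b=𝟙ᵀx=5.692296  c=𝟙ᵀy=36.993422  D=ac−b²=1.203588
λ₁=(c·0.181−b)/D = (36.993422·0.181−5.692296)/1.203588 = 0.833768
λ₂=(a−b·0.181)/D = (0.908427−5.692296·0.181)/1.203588 = -0.101263
w* = 0.833768·x + -0.101263·y:
  w_0 = 0.833768·0.5781 + -0.101263·5.8095 = -0.1063  (Chevron)
  w_1 = 0.833768·1.1408 + -0.101263·8.1256 = 0.1283  (Intel)
  w_2 = 0.833768·2.5131 + -0.101263·13.4544 = 0.7329  (Tesla)
  w_3 = 0.833768·1.4603 + -0.101263·9.6039 = 0.2450  (GE)
Σw_i=1.0000  μᵀw=0.1810
σ²=wᵀΣw=λ₁·μ_p+λ₂ = 0.833768·0.181 + -0.101263 = 0.049649 ≈ 0.0496


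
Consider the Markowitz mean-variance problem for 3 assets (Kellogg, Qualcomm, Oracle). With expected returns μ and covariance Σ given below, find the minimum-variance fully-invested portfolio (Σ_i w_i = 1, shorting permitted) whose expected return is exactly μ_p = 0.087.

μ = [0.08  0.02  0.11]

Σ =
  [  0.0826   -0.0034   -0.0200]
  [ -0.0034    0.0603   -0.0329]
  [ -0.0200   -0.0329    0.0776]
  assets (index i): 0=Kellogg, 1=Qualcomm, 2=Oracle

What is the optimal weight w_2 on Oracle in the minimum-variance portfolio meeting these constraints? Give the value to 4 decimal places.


x=Σ⁻¹μ = [1.6859  1.8697  2.6447]
y=Σ⁻¹𝟙 = [21.8100  36.3108  33.9024]
a=μᵀx=0.463182  b=𝟙ᵀx=6.200279  c=𝟙ᵀy=92.023203  D=ac−b²=4.180001
λ₁=(c·0.087−b)/D = (92.023203·0.087−6.200279)/4.180001 = 0.431995
λ₂=(a−b·0.087)/D = (0.463182−6.200279·0.087)/4.180001 = -0.018240
w* = 0.431995·x + -0.018240·y:
  w_0 = 0.431995·1.6859 + -0.018240·21.8100 = 0.3305  (Kellogg)
  w_1 = 0.431995·1.8697 + -0.018240·36.3108 = 0.1454  (Qualcomm)
  w_2 = 0.431995·2.6447 + -0.018240·33.9024 = 0.5241  (Oracle)
Σw_i=1.0000  μᵀw=0.0870
σ²=wᵀΣw=λ₁·μ_p+λ₂ = 0.431995·0.087 + -0.018240 = 0.019344 ≈ 0.0193

0.5241


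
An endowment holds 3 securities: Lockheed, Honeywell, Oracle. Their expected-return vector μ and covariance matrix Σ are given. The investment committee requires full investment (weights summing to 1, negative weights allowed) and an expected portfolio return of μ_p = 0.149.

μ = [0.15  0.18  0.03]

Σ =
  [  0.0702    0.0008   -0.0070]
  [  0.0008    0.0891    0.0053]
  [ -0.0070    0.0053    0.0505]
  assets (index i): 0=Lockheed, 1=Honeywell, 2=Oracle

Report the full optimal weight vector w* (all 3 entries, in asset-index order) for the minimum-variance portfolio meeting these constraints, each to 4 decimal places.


u=Σ⁻¹μ = [2.1833  1.9595  0.6910]
v=Σ⁻¹𝟙 = [16.2291  9.8273  21.0202]
a=μᵀu=0.700940  b=𝟙ᵀu=4.833872  c=𝟙ᵀv=47.076497  D=ac−b²=9.631465
λ₁=(c·0.149−b)/D = (47.076497·0.149−4.833872)/9.631465 = 0.226396
λ₂=(a−b·0.149)/D = (0.700940−4.833872·0.149)/9.631465 = -0.002005
w* = 0.226396·u + -0.002005·v:
  w_0 = 0.226396·2.1833 + -0.002005·16.2291 = 0.4618  (Lockheed)
  w_1 = 0.226396·1.9595 + -0.002005·9.8273 = 0.4239  (Honeywell)
  w_2 = 0.226396·0.6910 + -0.002005·21.0202 = 0.1143  (Oracle)
Σw_i=1.0000  μᵀw=0.1490
σ²=wᵀΣw=λ₁·μ_p+λ₂ = 0.226396·0.149 + -0.002005 = 0.031728 ≈ 0.0317

0.4618  0.4239  0.1143


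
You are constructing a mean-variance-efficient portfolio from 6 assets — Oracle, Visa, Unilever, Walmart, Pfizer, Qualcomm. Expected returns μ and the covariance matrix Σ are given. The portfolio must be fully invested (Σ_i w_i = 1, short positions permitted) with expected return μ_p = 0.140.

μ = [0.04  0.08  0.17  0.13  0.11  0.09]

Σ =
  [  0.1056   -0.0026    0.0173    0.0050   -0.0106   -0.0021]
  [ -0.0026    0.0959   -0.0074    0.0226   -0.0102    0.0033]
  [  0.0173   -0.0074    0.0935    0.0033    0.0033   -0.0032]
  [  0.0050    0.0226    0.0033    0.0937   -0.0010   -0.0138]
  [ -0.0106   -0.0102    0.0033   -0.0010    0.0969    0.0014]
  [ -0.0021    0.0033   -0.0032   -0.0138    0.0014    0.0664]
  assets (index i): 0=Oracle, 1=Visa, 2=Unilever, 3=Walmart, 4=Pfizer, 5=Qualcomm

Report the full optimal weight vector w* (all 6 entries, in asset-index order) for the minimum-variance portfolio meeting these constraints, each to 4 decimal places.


-0.1009  0.0558  0.3987  0.2619  0.1569  0.2277

p=Σ⁻¹μ = [0.1836  0.7139  1.8078  1.4015  1.1590  1.6797]
q=Σ⁻¹𝟙 = [9.1929  9.6911  9.5717  10.1662  11.8762  17.1931]
a=μᵀp=0.832650  b=𝟙ᵀp=6.945556  c=𝟙ᵀq=67.691146  D=ac−b²=8.122276
λ₁=(c·0.140−b)/D = (67.691146·0.140−6.945556)/8.122276 = 0.311637
λ₂=(a−b·0.140)/D = (0.832650−6.945556·0.140)/8.122276 = -0.017203
w* = 0.311637·p + -0.017203·q:
  w_0 = 0.311637·0.1836 + -0.017203·9.1929 = -0.1009  (Oracle)
  w_1 = 0.311637·0.7139 + -0.017203·9.6911 = 0.0558  (Visa)
  w_2 = 0.311637·1.8078 + -0.017203·9.5717 = 0.3987  (Unilever)
  w_3 = 0.311637·1.4015 + -0.017203·10.1662 = 0.2619  (Walmart)
  w_4 = 0.311637·1.1590 + -0.017203·11.8762 = 0.1569  (Pfizer)
  w_5 = 0.311637·1.6797 + -0.017203·17.1931 = 0.2277  (Qualcomm)
Σw_i=1.0000  μᵀw=0.1400
σ²=wᵀΣw=λ₁·μ_p+λ₂ = 0.311637·0.140 + -0.017203 = 0.026426 ≈ 0.0264


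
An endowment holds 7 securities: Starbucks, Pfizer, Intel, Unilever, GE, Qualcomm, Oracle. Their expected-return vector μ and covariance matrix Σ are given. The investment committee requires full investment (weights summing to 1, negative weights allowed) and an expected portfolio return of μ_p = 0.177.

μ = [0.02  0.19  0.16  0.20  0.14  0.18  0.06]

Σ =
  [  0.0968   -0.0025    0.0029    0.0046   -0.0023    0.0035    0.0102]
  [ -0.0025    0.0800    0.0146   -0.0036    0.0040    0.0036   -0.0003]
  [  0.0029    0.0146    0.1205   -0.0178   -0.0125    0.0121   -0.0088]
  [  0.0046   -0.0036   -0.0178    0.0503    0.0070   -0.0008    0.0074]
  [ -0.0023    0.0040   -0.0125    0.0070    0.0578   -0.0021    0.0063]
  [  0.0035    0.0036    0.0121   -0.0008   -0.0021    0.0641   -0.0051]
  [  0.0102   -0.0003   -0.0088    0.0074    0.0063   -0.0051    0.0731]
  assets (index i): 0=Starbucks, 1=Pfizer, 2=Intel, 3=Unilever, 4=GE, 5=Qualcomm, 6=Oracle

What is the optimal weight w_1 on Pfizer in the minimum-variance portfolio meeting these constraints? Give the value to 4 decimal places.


x=Σ⁻¹μ = [-0.1066  2.0315  1.7459  4.4022  2.1487  2.5434  0.6008]
y=Σ⁻¹𝟙 = [7.9733  10.2585  10.9060  20.0387  16.1036  14.2229  11.4982]
a=μᵀx=2.338302  b=𝟙ᵀx=13.365802  c=𝟙ᵀy=91.001253  D=ac−b²=34.143788
λ₁=(c·0.177−b)/D = (91.001253·0.177−13.365802)/34.143788 = 0.080290
λ₂=(a−b·0.177)/D = (2.338302−13.365802·0.177)/34.143788 = -0.000804
w* = 0.080290·x + -0.000804·y:
  w_0 = 0.080290·-0.1066 + -0.000804·7.9733 = -0.0150  (Starbucks)
  w_1 = 0.080290·2.0315 + -0.000804·10.2585 = 0.1549  (Pfizer)
  w_2 = 0.080290·1.7459 + -0.000804·10.9060 = 0.1314  (Intel)
  w_3 = 0.080290·4.4022 + -0.000804·20.0387 = 0.3373  (Unilever)
  w_4 = 0.080290·2.1487 + -0.000804·16.1036 = 0.1596  (GE)
  w_5 = 0.080290·2.5434 + -0.000804·14.2229 = 0.1928  (Qualcomm)
  w_6 = 0.080290·0.6008 + -0.000804·11.4982 = 0.0390  (Oracle)
Σw_i=1.0000  μᵀw=0.1770
σ²=wᵀΣw=λ₁·μ_p+λ₂ = 0.080290·0.177 + -0.000804 = 0.013408 ≈ 0.0134

0.1549


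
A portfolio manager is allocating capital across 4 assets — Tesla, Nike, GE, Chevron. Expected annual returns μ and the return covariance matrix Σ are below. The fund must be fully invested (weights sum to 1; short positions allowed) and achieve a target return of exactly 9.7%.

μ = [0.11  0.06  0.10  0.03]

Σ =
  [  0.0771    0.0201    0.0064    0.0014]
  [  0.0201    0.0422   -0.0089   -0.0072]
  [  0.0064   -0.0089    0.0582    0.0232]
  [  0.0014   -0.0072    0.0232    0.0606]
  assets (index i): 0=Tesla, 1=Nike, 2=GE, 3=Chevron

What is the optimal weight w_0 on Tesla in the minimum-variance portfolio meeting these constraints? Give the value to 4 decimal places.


x=Σ⁻¹μ = [0.9188  1.3627  1.8553  -0.0745]
y=Σ⁻¹𝟙 = [4.3482  27.2157  15.3871  13.7440]
a=μᵀx=0.366124  b=𝟙ᵀx=4.062276  c=𝟙ᵀy=60.695011  D=ac−b²=5.719817
λ₁=(c·0.097−b)/D = (60.695011·0.097−4.062276)/5.719817 = 0.319091
λ₂=(a−b·0.097)/D = (0.366124−4.062276·0.097)/5.719817 = -0.004881
w* = 0.319091·x + -0.004881·y:
  w_0 = 0.319091·0.9188 + -0.004881·4.3482 = 0.2720  (Tesla)
  w_1 = 0.319091·1.3627 + -0.004881·27.2157 = 0.3020  (Nike)
  w_2 = 0.319091·1.8553 + -0.004881·15.3871 = 0.5169  (GE)
  w_3 = 0.319091·-0.0745 + -0.004881·13.7440 = -0.0909  (Chevron)
Σw_i=1.0000  μᵀw=0.0970
σ²=wᵀΣw=λ₁·μ_p+λ₂ = 0.319091·0.097 + -0.004881 = 0.026071 ≈ 0.0261

0.2720


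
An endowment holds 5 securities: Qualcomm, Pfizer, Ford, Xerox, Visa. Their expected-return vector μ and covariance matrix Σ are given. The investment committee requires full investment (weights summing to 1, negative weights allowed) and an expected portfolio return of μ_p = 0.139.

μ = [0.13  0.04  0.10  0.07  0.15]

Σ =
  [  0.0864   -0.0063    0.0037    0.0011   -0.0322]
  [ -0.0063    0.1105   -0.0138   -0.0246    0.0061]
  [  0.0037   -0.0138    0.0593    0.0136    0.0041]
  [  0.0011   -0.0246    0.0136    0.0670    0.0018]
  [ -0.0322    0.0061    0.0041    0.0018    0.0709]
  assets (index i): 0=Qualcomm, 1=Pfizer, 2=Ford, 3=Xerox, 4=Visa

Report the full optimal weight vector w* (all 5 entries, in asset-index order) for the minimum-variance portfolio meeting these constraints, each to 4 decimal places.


g=Σ⁻¹μ = [2.6732  0.7001  1.2524  0.9184  3.1737]
h=Σ⁻¹𝟙 = [19.4583  14.4373  13.7960  16.5561  20.4813]
a=μᵀg=1.041102  b=𝟙ᵀg=8.717792  c=𝟙ᵀh=84.728964  D=ac−b²=12.211603
λ₁=(c·0.139−b)/D = (84.728964·0.139−8.717792)/12.211603 = 0.250543
λ₂=(a−b·0.139)/D = (1.041102−8.717792·0.139)/12.211603 = -0.013976
w* = 0.250543·g + -0.013976·h:
  w_0 = 0.250543·2.6732 + -0.013976·19.4583 = 0.3978  (Qualcomm)
  w_1 = 0.250543·0.7001 + -0.013976·14.4373 = -0.0264  (Pfizer)
  w_2 = 0.250543·1.2524 + -0.013976·13.7960 = 0.1210  (Ford)
  w_3 = 0.250543·0.9184 + -0.013976·16.5561 = -0.0013  (Xerox)
  w_4 = 0.250543·3.1737 + -0.013976·20.4813 = 0.5089  (Visa)
Σw_i=1.0000  μᵀw=0.1390
σ²=wᵀΣw=λ₁·μ_p+λ₂ = 0.250543·0.139 + -0.013976 = 0.020849 ≈ 0.0208

0.3978  -0.0264  0.1210  -0.0013  0.5089


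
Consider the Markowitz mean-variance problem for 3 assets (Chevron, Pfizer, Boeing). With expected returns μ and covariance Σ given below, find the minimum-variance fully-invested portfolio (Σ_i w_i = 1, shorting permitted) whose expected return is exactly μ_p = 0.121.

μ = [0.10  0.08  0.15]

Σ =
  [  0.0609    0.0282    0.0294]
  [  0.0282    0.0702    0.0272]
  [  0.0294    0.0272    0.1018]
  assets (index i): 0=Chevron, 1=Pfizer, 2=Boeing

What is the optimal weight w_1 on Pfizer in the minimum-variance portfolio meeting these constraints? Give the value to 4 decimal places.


g=Σ⁻¹μ = [0.9551  0.3256  1.1106]
h=Σ⁻¹𝟙 = [10.3486  8.2989  4.6171]
a=μᵀg=0.288154  b=𝟙ᵀg=2.391336  c=𝟙ᵀh=23.264599  D=ac−b²=0.985303
λ₁=(c·0.121−b)/D = (23.264599·0.121−2.391336)/0.985303 = 0.430000
λ₂=(a−b·0.121)/D = (0.288154−2.391336·0.121)/0.985303 = -0.001215
w* = 0.430000·g + -0.001215·h:
  w_0 = 0.430000·0.9551 + -0.001215·10.3486 = 0.3981  (Chevron)
  w_1 = 0.430000·0.3256 + -0.001215·8.2989 = 0.1299  (Pfizer)
  w_2 = 0.430000·1.1106 + -0.001215·4.6171 = 0.4720  (Boeing)
Σw_i=1.0000  μᵀw=0.1210
σ²=wᵀΣw=λ₁·μ_p+λ₂ = 0.430000·0.121 + -0.001215 = 0.050815 ≈ 0.0508

0.1299


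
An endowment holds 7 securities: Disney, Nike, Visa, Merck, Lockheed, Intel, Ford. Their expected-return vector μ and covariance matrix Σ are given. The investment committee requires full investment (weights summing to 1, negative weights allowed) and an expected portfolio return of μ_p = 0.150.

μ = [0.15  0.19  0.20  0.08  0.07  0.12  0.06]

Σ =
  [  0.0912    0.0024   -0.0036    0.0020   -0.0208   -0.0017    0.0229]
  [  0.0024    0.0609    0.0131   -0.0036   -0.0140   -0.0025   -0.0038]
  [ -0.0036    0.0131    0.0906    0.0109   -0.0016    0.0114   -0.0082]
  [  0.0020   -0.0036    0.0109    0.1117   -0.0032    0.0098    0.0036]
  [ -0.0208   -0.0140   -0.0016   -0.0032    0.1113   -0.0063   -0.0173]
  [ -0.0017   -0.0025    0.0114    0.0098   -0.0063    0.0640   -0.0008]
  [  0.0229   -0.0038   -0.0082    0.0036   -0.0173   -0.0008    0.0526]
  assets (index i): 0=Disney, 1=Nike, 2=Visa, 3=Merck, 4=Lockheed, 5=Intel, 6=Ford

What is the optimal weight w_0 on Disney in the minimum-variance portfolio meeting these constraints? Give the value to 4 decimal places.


u=Σ⁻¹μ = [1.6723  3.2879  1.6714  0.4673  1.7275  1.8671  1.4753]
v=Σ⁻¹𝟙 = [9.1143  21.1101  7.9061  7.0315  18.2451  16.2974  23.5683]
a=μᵀu=1.680699  b=𝟙ᵀu=12.168722  c=𝟙ᵀv=103.272631  D=ac−b²=25.492412
λ₁=(c·0.150−b)/D = (103.272631·0.150−12.168722)/25.492412 = 0.130320
λ₂=(a−b·0.150)/D = (1.680699−12.168722·0.150)/25.492412 = -0.005673
w* = 0.130320·u + -0.005673·v:
  w_0 = 0.130320·1.6723 + -0.005673·9.1143 = 0.1662  (Disney)
  w_1 = 0.130320·3.2879 + -0.005673·21.1101 = 0.3087  (Nike)
  w_2 = 0.130320·1.6714 + -0.005673·7.9061 = 0.1730  (Visa)
  w_3 = 0.130320·0.4673 + -0.005673·7.0315 = 0.0210  (Merck)
  w_4 = 0.130320·1.7275 + -0.005673·18.2451 = 0.1216  (Lockheed)
  w_5 = 0.130320·1.8671 + -0.005673·16.2974 = 0.1509  (Intel)
  w_6 = 0.130320·1.4753 + -0.005673·23.5683 = 0.0586  (Ford)
Σw_i=1.0000  μᵀw=0.1500
σ²=wᵀΣw=λ₁·μ_p+λ₂ = 0.130320·0.150 + -0.005673 = 0.013875 ≈ 0.0139

0.1662


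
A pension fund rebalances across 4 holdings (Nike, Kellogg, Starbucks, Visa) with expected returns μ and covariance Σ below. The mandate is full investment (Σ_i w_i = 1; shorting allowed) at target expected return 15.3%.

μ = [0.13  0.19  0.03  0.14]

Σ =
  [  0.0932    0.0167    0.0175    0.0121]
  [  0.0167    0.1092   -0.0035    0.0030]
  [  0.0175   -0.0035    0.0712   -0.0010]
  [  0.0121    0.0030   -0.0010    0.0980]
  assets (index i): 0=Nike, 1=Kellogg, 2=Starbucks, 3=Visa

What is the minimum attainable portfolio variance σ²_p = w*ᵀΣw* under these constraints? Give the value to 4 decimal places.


x=Σ⁻¹μ = [0.8908  1.5783  0.2979  1.2733]
y=Σ⁻¹𝟙 = [5.5031  8.4821  13.2413  9.4001]
a=μᵀx=0.602874  b=𝟙ᵀx=4.040245  c=𝟙ᵀy=36.626567  D=ac−b²=5.757625
λ₁=(c·0.153−b)/D = (36.626567·0.153−4.040245)/5.757625 = 0.271574
λ₂=(a−b·0.153)/D = (0.602874−4.040245·0.153)/5.757625 = -0.002654
w* = 0.271574·x + -0.002654·y:
  w_0 = 0.271574·0.8908 + -0.002654·5.5031 = 0.2273  (Nike)
  w_1 = 0.271574·1.5783 + -0.002654·8.4821 = 0.4061  (Kellogg)
  w_2 = 0.271574·0.2979 + -0.002654·13.2413 = 0.0457  (Starbucks)
  w_3 = 0.271574·1.2733 + -0.002654·9.4001 = 0.3208  (Visa)
Σw_i=1.0000  μᵀw=0.1530
σ²=wᵀΣw=λ₁·μ_p+λ₂ = 0.271574·0.153 + -0.002654 = 0.038896 ≈ 0.0389

0.0389


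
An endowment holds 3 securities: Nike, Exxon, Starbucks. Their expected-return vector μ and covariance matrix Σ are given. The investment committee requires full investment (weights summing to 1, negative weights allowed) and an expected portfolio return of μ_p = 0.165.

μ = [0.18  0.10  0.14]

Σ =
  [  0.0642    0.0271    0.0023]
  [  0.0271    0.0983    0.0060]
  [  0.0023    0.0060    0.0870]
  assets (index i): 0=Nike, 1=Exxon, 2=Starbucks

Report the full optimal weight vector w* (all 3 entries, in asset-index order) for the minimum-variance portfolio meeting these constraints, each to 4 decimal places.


u=Σ⁻¹μ = [2.6696  0.1882  1.5256]
v=Σ⁻¹𝟙 = [12.6457  6.0309  10.7440]
a=μᵀu=0.712944  b=𝟙ᵀu=4.383472  c=𝟙ᵀv=29.420584  D=ac−b²=1.760415
λ₁=(c·0.165−b)/D = (29.420584·0.165−4.383472)/1.760415 = 0.267508
λ₂=(a−b·0.165)/D = (0.712944−4.383472·0.165)/1.760415 = -0.005867
w* = 0.267508·u + -0.005867·v:
  w_0 = 0.267508·2.6696 + -0.005867·12.6457 = 0.6400  (Nike)
  w_1 = 0.267508·0.1882 + -0.005867·6.0309 = 0.0150  (Exxon)
  w_2 = 0.267508·1.5256 + -0.005867·10.7440 = 0.3451  (Starbucks)
Σw_i=1.0000  μᵀw=0.1650
σ²=wᵀΣw=λ₁·μ_p+λ₂ = 0.267508·0.165 + -0.005867 = 0.038272 ≈ 0.0383

0.6400  0.0150  0.3451


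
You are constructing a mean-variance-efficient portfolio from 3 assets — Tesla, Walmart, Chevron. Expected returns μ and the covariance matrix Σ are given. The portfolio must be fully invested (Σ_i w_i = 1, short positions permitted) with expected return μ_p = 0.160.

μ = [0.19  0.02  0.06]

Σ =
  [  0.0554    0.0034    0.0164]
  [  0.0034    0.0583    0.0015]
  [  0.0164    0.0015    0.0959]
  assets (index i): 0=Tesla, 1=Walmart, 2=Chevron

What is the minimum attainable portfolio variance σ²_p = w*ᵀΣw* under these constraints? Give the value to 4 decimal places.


x=Σ⁻¹μ = [3.4088  0.1432  0.0405]
y=Σ⁻¹𝟙 = [14.7998  16.0929  7.6449]
a=μᵀx=0.652971  b=𝟙ᵀx=3.592510  c=𝟙ᵀy=38.537524  D=ac−b²=12.257751
λ₁=(c·0.160−b)/D = (38.537524·0.160−3.592510)/12.257751 = 0.209948
λ₂=(a−b·0.160)/D = (0.652971−3.592510·0.160)/12.257751 = 0.006377
w* = 0.209948·x + 0.006377·y:
  w_0 = 0.209948·3.4088 + 0.006377·14.7998 = 0.8101  (Tesla)
  w_1 = 0.209948·0.1432 + 0.006377·16.0929 = 0.1327  (Walmart)
  w_2 = 0.209948·0.0405 + 0.006377·7.6449 = 0.0572  (Chevron)
Σw_i=1.0000  μᵀw=0.1600
σ²=wᵀΣw=λ₁·μ_p+λ₂ = 0.209948·0.160 + 0.006377 = 0.039969 ≈ 0.0400

0.0400


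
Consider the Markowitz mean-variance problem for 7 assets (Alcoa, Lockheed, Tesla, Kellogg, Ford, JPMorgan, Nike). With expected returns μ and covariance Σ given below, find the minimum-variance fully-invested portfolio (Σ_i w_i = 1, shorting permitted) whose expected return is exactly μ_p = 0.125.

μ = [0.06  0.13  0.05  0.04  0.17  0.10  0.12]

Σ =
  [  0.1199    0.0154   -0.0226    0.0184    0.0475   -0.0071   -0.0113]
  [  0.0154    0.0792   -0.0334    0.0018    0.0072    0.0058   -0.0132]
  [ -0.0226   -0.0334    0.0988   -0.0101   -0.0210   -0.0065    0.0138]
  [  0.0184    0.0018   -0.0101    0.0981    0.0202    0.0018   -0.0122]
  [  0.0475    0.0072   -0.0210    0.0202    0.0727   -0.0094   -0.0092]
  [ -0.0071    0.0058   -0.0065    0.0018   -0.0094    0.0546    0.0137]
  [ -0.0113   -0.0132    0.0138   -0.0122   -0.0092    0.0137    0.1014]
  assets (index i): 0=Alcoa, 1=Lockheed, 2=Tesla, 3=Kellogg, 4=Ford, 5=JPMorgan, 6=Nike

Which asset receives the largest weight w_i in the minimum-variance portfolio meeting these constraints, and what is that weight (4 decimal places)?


x=Σ⁻¹μ = [-0.5748  2.2709  1.8389  0.0739  3.4136  2.0158  1.2110]
y=Σ⁻¹𝟙 = [4.0280  19.6212  22.0769  8.7321  16.8987  19.5442  9.8037]
a=μᵀx=1.282830  b=𝟙ᵀx=10.249206  c=𝟙ᵀy=100.704769  D=ac−b²=24.140862
λ₁=(c·0.125−b)/D = (100.704769·0.125−10.249206)/24.140862 = 0.096885
λ₂=(a−b·0.125)/D = (1.282830−10.249206·0.125)/24.140862 = 0.000070
w* = 0.096885·x + 0.000070·y:
  w_0 = 0.096885·-0.5748 + 0.000070·4.0280 = -0.0554  (Alcoa)
  w_1 = 0.096885·2.2709 + 0.000070·19.6212 = 0.2214  (Lockheed)
  w_2 = 0.096885·1.8389 + 0.000070·22.0769 = 0.1797  (Tesla)
  w_3 = 0.096885·0.0739 + 0.000070·8.7321 = 0.0078  (Kellogg)
  w_4 = 0.096885·3.4136 + 0.000070·16.8987 = 0.3319  (Ford)
  w_5 = 0.096885·2.0158 + 0.000070·19.5442 = 0.1967  (JPMorgan)
  w_6 = 0.096885·1.2110 + 0.000070·9.8037 = 0.1180  (Nike)
Σw_i=1.0000  μᵀw=0.1250
σ²=wᵀΣw=λ₁·μ_p+λ₂ = 0.096885·0.125 + 0.000070 = 0.012180 ≈ 0.0122

Ford (0.3319)


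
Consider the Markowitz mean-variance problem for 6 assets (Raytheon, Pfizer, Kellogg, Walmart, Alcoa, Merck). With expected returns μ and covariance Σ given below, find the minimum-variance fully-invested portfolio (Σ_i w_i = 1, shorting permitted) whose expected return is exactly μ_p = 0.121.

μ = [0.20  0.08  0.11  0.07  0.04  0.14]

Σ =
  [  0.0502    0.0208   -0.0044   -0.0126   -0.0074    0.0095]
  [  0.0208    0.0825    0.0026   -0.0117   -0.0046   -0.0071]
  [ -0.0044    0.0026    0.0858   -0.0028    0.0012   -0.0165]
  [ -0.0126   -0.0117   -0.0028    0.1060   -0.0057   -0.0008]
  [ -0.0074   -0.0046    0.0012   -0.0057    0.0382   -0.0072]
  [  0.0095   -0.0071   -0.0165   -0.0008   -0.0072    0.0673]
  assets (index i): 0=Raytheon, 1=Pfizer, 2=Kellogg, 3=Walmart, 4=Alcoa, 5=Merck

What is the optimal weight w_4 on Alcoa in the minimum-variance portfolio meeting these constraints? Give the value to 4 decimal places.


g=Σ⁻¹μ = [4.2986  0.3603  1.9395  1.4140  2.5014  2.2714]
h=Σ⁻¹𝟙 = [21.8102  12.3184  16.5017  16.0150  37.7833  21.3580]
a=μᵀg=1.618918  b=𝟙ᵀg=12.785185  c=𝟙ᵀh=125.786457  D=ac−b²=40.176984
λ₁=(c·0.121−b)/D = (125.786457·0.121−12.785185)/40.176984 = 0.060606
λ₂=(a−b·0.121)/D = (1.618918−12.785185·0.121)/40.176984 = 0.001790
w* = 0.060606·g + 0.001790·h:
  w_0 = 0.060606·4.2986 + 0.001790·21.8102 = 0.2996  (Raytheon)
  w_1 = 0.060606·0.3603 + 0.001790·12.3184 = 0.0439  (Pfizer)
  w_2 = 0.060606·1.9395 + 0.001790·16.5017 = 0.1471  (Kellogg)
  w_3 = 0.060606·1.4140 + 0.001790·16.0150 = 0.1144  (Walmart)
  w_4 = 0.060606·2.5014 + 0.001790·37.7833 = 0.2192  (Alcoa)
  w_5 = 0.060606·2.2714 + 0.001790·21.3580 = 0.1759  (Merck)
Σw_i=1.0000  μᵀw=0.1210
σ²=wᵀΣw=λ₁·μ_p+λ₂ = 0.060606·0.121 + 0.001790 = 0.009123 ≈ 0.0091

0.2192


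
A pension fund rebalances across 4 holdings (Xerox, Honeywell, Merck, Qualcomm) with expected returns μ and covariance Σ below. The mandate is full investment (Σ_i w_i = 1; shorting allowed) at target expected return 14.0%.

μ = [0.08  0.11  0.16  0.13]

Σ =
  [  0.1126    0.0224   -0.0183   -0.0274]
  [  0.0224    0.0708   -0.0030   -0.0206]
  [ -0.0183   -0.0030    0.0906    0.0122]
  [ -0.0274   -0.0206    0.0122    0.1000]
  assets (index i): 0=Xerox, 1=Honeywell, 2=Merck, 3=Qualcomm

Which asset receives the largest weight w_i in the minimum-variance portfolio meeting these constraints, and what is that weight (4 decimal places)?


u=Σ⁻¹μ = [1.0706  1.7988  1.8070  1.7434]
v=Σ⁻¹𝟙 = [11.3615  15.3463  11.8437  14.8295]
a=μᵀu=0.799286  b=𝟙ᵀu=6.419836  c=𝟙ᵀv=53.380997  D=ac−b²=1.452369
λ₁=(c·0.140−b)/D = (53.380997·0.140−6.419836)/1.452369 = 0.725369
λ₂=(a−b·0.140)/D = (0.799286−6.419836·0.140)/1.452369 = -0.068503
w* = 0.725369·u + -0.068503·v:
  w_0 = 0.725369·1.0706 + -0.068503·11.3615 = -0.0017  (Xerox)
  w_1 = 0.725369·1.7988 + -0.068503·15.3463 = 0.2535  (Honeywell)
  w_2 = 0.725369·1.8070 + -0.068503·11.8437 = 0.4994  (Merck)
  w_3 = 0.725369·1.7434 + -0.068503·14.8295 = 0.2488  (Qualcomm)
Σw_i=1.0000  μᵀw=0.1400
σ²=wᵀΣw=λ₁·μ_p+λ₂ = 0.725369·0.140 + -0.068503 = 0.033049 ≈ 0.0330

Merck (0.4994)


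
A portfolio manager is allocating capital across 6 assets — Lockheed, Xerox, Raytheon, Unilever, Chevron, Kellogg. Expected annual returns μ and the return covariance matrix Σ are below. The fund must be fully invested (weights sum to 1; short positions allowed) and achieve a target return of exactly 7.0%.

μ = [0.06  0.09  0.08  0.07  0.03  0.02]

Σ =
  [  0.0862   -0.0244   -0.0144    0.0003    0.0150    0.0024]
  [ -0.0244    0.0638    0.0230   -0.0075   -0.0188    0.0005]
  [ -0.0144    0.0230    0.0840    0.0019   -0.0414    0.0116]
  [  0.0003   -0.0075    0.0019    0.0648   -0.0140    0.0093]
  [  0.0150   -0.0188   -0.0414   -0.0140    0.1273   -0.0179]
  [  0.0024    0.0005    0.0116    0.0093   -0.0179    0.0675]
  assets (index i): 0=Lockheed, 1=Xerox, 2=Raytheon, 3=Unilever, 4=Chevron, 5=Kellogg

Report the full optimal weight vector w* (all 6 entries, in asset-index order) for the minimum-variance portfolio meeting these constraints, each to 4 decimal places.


x=Σ⁻¹μ = [1.2585  1.9525  1.0215  1.4470  0.8805  0.0957]
y=Σ⁻¹𝟙 = [17.4058  24.5964  14.8787  19.7774  18.3634  13.6016]
a=μᵀx=0.462573  b=𝟙ᵀx=6.655673  c=𝟙ᵀy=108.623304  D=ac−b²=5.948173
λ₁=(c·0.070−b)/D = (108.623304·0.070−6.655673)/5.948173 = 0.159370
λ₂=(a−b·0.070)/D = (0.462573−6.655673·0.070)/5.948173 = -0.000559
w* = 0.159370·x + -0.000559·y:
  w_0 = 0.159370·1.2585 + -0.000559·17.4058 = 0.1908  (Lockheed)
  w_1 = 0.159370·1.9525 + -0.000559·24.5964 = 0.2974  (Xerox)
  w_2 = 0.159370·1.0215 + -0.000559·14.8787 = 0.1545  (Raytheon)
  w_3 = 0.159370·1.4470 + -0.000559·19.7774 = 0.2195  (Unilever)
  w_4 = 0.159370·0.8805 + -0.000559·18.3634 = 0.1301  (Chevron)
  w_5 = 0.159370·0.0957 + -0.000559·13.6016 = 0.0076  (Kellogg)
Σw_i=1.0000  μᵀw=0.0700
σ²=wᵀΣw=λ₁·μ_p+λ₂ = 0.159370·0.070 + -0.000559 = 0.010597 ≈ 0.0106

0.1908  0.2974  0.1545  0.2195  0.1301  0.0076


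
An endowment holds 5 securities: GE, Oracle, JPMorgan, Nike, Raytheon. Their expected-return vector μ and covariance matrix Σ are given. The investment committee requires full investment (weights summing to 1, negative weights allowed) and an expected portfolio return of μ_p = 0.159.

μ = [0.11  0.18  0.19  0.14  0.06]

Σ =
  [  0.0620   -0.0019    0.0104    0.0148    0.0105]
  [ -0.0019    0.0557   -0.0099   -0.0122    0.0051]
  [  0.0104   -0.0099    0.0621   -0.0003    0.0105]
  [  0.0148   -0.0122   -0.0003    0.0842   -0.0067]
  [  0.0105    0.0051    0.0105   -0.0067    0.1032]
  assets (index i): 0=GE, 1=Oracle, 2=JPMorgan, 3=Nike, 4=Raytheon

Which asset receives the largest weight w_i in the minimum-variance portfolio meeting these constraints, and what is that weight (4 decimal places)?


Oracle (0.3538)

x=Σ⁻¹μ = [0.7694  4.3746  3.6286  2.1790  0.0592]
y=Σ⁻¹𝟙 = [9.4188  23.8532  17.2605  14.2736  6.7233]
a=μᵀx=1.870118  b=𝟙ᵀx=11.010846  c=𝟙ᵀy=71.529463  D=ac−b²=12.529814
λ₁=(c·0.159−b)/D = (71.529463·0.159−11.010846)/12.529814 = 0.028918
λ₂=(a−b·0.159)/D = (1.870118−11.010846·0.159)/12.529814 = 0.009529
w* = 0.028918·x + 0.009529·y:
  w_0 = 0.028918·0.7694 + 0.009529·9.4188 = 0.1120  (GE)
  w_1 = 0.028918·4.3746 + 0.009529·23.8532 = 0.3538  (Oracle)
  w_2 = 0.028918·3.6286 + 0.009529·17.2605 = 0.2694  (JPMorgan)
  w_3 = 0.028918·2.1790 + 0.009529·14.2736 = 0.1990  (Nike)
  w_4 = 0.028918·0.0592 + 0.009529·6.7233 = 0.0658  (Raytheon)
Σw_i=1.0000  μᵀw=0.1590
σ²=wᵀΣw=λ₁·μ_p+λ₂ = 0.028918·0.159 + 0.009529 = 0.014127 ≈ 0.0141


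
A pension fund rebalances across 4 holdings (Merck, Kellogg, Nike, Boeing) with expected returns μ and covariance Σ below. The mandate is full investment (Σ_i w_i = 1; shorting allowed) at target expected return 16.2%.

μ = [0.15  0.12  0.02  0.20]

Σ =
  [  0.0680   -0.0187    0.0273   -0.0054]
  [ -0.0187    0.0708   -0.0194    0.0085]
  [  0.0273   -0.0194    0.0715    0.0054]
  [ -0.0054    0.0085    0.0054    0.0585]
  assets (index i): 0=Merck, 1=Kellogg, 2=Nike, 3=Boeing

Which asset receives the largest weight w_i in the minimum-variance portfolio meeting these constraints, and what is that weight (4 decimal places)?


x=Σ⁻¹μ = [3.3098  1.9509  -0.7196  3.5073]
y=Σ⁻¹𝟙 = [16.5583  20.0314  11.9958  14.6046]
a=μᵀx=1.417636  b=𝟙ᵀx=8.048353  c=𝟙ᵀy=63.190126  D=ac−b²=24.804598
λ₁=(c·0.162−b)/D = (63.190126·0.162−8.048353)/24.804598 = 0.088227
λ₂=(a−b·0.162)/D = (1.417636−8.048353·0.162)/24.804598 = 0.004588
w* = 0.088227·x + 0.004588·y:
  w_0 = 0.088227·3.3098 + 0.004588·16.5583 = 0.3680  (Merck)
  w_1 = 0.088227·1.9509 + 0.004588·20.0314 = 0.2640  (Kellogg)
  w_2 = 0.088227·-0.7196 + 0.004588·11.9958 = -0.0084  (Nike)
  w_3 = 0.088227·3.5073 + 0.004588·14.6046 = 0.3764  (Boeing)
Σw_i=1.0000  μᵀw=0.1620
σ²=wᵀΣw=λ₁·μ_p+λ₂ = 0.088227·0.162 + 0.004588 = 0.018881 ≈ 0.0189

Boeing (0.3764)


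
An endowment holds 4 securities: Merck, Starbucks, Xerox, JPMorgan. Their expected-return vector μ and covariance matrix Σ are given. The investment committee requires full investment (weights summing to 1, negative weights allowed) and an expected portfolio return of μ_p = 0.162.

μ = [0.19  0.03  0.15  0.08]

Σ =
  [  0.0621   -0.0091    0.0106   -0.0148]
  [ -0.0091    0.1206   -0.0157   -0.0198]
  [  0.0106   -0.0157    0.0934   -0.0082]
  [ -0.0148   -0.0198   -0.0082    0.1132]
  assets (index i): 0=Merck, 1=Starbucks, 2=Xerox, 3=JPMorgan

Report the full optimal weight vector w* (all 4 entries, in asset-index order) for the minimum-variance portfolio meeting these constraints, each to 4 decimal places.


p=Σ⁻¹μ = [3.2716  0.9234  1.5133  1.4056]
q=Σ⁻¹𝟙 = [19.5510  13.7492  12.0869  14.6705]
a=μᵀp=0.988744  b=𝟙ᵀp=7.113858  c=𝟙ᵀq=60.057723  D=ac−b²=8.774735
λ₁=(c·0.162−b)/D = (60.057723·0.162−7.113858)/8.774735 = 0.298071
λ₂=(a−b·0.162)/D = (0.988744−7.113858·0.162)/8.774735 = -0.018656
w* = 0.298071·p + -0.018656·q:
  w_0 = 0.298071·3.2716 + -0.018656·19.5510 = 0.6104  (Merck)
  w_1 = 0.298071·0.9234 + -0.018656·13.7492 = 0.0187  (Starbucks)
  w_2 = 0.298071·1.5133 + -0.018656·12.0869 = 0.2256  (Xerox)
  w_3 = 0.298071·1.4056 + -0.018656·14.6705 = 0.1453  (JPMorgan)
Σw_i=1.0000  μᵀw=0.1620
σ²=wᵀΣw=λ₁·μ_p+λ₂ = 0.298071·0.162 + -0.018656 = 0.029632 ≈ 0.0296

0.6104  0.0187  0.2256  0.1453


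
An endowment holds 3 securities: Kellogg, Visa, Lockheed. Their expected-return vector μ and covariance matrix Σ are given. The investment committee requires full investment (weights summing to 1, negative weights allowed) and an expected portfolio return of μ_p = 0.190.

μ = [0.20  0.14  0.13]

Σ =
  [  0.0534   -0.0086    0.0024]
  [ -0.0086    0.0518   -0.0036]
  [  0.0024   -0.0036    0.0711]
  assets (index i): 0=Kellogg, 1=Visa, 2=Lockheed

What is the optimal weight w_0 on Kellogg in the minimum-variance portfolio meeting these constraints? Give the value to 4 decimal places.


0.8260

x=Σ⁻¹μ = [4.2308  3.5347  1.8646]
y=Σ⁻¹𝟙 = [21.9314  23.9565  14.5374]
a=μᵀx=1.583406  b=𝟙ᵀx=9.630040  c=𝟙ᵀy=60.425222  D=ac−b²=2.940010
λ₁=(c·0.190−b)/D = (60.425222·0.190−9.630040)/2.940010 = 0.629505
λ₂=(a−b·0.190)/D = (1.583406−9.630040·0.190)/2.940010 = -0.083776
w* = 0.629505·x + -0.083776·y:
  w_0 = 0.629505·4.2308 + -0.083776·21.9314 = 0.8260  (Kellogg)
  w_1 = 0.629505·3.5347 + -0.083776·23.9565 = 0.2181  (Visa)
  w_2 = 0.629505·1.8646 + -0.083776·14.5374 = -0.0441  (Lockheed)
Σw_i=1.0000  μᵀw=0.1900
σ²=wᵀΣw=λ₁·μ_p+λ₂ = 0.629505·0.190 + -0.083776 = 0.035830 ≈ 0.0358
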